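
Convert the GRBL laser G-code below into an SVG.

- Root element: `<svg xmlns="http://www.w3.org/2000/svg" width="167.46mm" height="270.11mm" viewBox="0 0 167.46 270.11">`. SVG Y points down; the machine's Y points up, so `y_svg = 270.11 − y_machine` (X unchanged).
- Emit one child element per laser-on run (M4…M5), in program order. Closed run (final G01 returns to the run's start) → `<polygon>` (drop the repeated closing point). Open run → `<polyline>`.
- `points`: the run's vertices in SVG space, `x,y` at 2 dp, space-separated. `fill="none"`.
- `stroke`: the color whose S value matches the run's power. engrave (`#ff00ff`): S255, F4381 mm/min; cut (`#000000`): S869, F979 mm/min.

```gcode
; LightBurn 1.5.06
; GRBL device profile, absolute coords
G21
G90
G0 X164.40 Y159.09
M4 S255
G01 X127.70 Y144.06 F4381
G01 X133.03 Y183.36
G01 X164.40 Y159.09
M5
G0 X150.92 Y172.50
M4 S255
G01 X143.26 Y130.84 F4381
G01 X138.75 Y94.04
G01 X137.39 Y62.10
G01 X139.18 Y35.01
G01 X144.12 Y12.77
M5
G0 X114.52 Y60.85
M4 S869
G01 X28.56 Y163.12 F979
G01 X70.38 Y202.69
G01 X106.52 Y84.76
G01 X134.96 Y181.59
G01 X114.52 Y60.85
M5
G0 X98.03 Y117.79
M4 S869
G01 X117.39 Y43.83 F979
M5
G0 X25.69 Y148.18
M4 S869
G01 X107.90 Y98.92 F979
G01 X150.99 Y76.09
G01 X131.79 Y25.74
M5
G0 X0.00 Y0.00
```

<svg xmlns="http://www.w3.org/2000/svg" width="167.46mm" height="270.11mm" viewBox="0 0 167.46 270.11">
  <polygon points="164.40,111.02 127.70,126.05 133.03,86.75" fill="none" stroke="#ff00ff"/>
  <polyline points="150.92,97.61 143.26,139.27 138.75,176.07 137.39,208.01 139.18,235.10 144.12,257.34" fill="none" stroke="#ff00ff"/>
  <polygon points="114.52,209.26 28.56,106.99 70.38,67.42 106.52,185.35 134.96,88.52" fill="none" stroke="#000000"/>
  <polyline points="98.03,152.32 117.39,226.28" fill="none" stroke="#000000"/>
  <polyline points="25.69,121.93 107.90,171.19 150.99,194.02 131.79,244.37" fill="none" stroke="#000000"/>
</svg>

y_svg = 270.11 − y_m.

[1] S255→`#ff00ff` (engrave); closed run; points: 164.40,111.02 127.70,126.05 133.03,86.75

[2] S255→`#ff00ff` (engrave); open run; points: 150.92,97.61 143.26,139.27 138.75,176.07 137.39,208.01 139.18,235.10 144.12,257.34

[3] S869→`#000000` (cut); closed run; points: 114.52,209.26 28.56,106.99 70.38,67.42 106.52,185.35 134.96,88.52

[4] S869→`#000000` (cut); open run; points: 98.03,152.32 117.39,226.28

[5] S869→`#000000` (cut); open run; points: 25.69,121.93 107.90,171.19 150.99,194.02 131.79,244.37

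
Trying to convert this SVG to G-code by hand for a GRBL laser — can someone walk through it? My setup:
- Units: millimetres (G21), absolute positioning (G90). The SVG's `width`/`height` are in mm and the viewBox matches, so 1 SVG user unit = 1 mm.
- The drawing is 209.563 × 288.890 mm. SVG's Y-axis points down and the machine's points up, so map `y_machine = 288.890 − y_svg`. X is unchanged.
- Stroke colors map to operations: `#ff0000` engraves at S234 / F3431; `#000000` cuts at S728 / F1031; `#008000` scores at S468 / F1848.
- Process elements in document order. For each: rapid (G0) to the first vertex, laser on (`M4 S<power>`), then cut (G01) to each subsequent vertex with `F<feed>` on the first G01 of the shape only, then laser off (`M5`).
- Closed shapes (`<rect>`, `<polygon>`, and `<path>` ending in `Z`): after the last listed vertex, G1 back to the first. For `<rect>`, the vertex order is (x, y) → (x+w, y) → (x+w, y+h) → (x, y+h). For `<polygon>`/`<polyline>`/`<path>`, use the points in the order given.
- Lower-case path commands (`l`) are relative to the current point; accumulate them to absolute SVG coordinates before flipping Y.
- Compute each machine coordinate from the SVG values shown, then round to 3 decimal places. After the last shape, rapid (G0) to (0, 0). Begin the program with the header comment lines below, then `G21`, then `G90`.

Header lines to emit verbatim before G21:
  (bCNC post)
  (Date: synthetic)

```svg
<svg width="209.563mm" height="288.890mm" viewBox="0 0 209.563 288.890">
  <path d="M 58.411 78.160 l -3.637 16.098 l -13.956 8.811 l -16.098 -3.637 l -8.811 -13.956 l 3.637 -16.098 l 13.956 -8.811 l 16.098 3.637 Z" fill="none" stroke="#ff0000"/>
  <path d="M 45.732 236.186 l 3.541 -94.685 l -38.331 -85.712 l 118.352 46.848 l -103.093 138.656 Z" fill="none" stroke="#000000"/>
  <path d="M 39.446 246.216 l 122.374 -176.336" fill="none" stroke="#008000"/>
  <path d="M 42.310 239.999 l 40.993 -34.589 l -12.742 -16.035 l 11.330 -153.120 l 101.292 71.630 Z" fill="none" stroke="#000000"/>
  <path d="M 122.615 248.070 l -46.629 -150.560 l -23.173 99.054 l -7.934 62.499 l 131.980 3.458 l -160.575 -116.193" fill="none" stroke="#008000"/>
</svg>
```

1 u = 1 mm; y_m = 288.890 − y.

[1] `<path>` regular polygon, #ff0000→engrave S234 F3431: (58.411,210.730) → (54.774,194.632) → (40.818,185.821) → (24.720,189.458) → (15.909,203.414) → (19.546,219.512) → (33.502,228.323) → (49.600,224.686) → (58.411,210.730) (closed)

[2] `<path>` closed polygon, #000000→cut S728 F1031: (45.732,52.704) → (49.273,147.389) → (10.942,233.101) → (129.294,186.253) → (26.201,47.597) → (45.732,52.704) (closed)

[3] `<path>` line segment, #008000→score S468 F1848: (39.446,42.674) → (161.820,219.010)

[4] `<path>` closed polygon, #000000→cut S728 F1031: (42.310,48.891) → (83.303,83.480) → (70.561,99.515) → (81.891,252.635) → (183.183,181.005) → (42.310,48.891) (closed)

[5] `<path>` open polyline, #008000→score S468 F1848: (122.615,40.820) → (75.986,191.380) → (52.813,92.326) → (44.879,29.827) → (176.859,26.369) → (16.284,142.562)

(bCNC post)
(Date: synthetic)
G21
G90
G0 X58.411 Y210.730
M4 S234
G01 X54.774 Y194.632 F3431
G01 X40.818 Y185.821
G01 X24.720 Y189.458
G01 X15.909 Y203.414
G01 X19.546 Y219.512
G01 X33.502 Y228.323
G01 X49.600 Y224.686
G01 X58.411 Y210.730
M5
G0 X45.732 Y52.704
M4 S728
G01 X49.273 Y147.389 F1031
G01 X10.942 Y233.101
G01 X129.294 Y186.253
G01 X26.201 Y47.597
G01 X45.732 Y52.704
M5
G0 X39.446 Y42.674
M4 S468
G01 X161.820 Y219.010 F1848
M5
G0 X42.310 Y48.891
M4 S728
G01 X83.303 Y83.480 F1031
G01 X70.561 Y99.515
G01 X81.891 Y252.635
G01 X183.183 Y181.005
G01 X42.310 Y48.891
M5
G0 X122.615 Y40.820
M4 S468
G01 X75.986 Y191.380 F1848
G01 X52.813 Y92.326
G01 X44.879 Y29.827
G01 X176.859 Y26.369
G01 X16.284 Y142.562
M5
G0 X0.000 Y0.000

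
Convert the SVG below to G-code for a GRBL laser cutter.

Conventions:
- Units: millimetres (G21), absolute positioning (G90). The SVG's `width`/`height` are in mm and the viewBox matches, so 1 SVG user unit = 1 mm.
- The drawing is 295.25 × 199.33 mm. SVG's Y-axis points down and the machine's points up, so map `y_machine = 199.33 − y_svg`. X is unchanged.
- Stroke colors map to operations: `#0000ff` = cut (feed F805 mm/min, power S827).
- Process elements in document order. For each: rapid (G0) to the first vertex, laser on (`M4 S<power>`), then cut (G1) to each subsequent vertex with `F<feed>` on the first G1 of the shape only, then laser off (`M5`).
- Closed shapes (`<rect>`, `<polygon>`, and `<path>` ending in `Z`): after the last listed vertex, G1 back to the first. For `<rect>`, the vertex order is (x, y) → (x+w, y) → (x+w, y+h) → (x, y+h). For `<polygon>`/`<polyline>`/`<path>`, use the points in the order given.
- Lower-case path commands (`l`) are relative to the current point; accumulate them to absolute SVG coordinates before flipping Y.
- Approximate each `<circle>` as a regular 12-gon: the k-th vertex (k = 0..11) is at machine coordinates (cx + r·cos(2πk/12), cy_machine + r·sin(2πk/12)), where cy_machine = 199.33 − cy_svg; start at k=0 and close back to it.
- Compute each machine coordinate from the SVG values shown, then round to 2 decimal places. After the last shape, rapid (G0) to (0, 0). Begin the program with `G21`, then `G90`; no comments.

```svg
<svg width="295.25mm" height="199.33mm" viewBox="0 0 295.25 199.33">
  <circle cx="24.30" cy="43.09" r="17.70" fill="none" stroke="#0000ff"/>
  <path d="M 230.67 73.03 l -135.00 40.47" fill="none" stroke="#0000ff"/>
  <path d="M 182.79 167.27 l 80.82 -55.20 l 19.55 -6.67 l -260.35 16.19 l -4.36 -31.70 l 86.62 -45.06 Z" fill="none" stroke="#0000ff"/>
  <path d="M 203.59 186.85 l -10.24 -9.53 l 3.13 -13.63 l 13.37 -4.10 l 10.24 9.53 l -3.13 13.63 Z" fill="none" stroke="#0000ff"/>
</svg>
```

G21
G90
G0 X42.00 Y156.24
M4 S827
G1 X39.63 Y165.09 F805
G1 X33.15 Y171.57
G1 X24.30 Y173.94
G1 X15.45 Y171.57
G1 X8.97 Y165.09
G1 X6.60 Y156.24
G1 X8.97 Y147.39
G1 X15.45 Y140.91
G1 X24.30 Y138.54
G1 X33.15 Y140.91
G1 X39.63 Y147.39
G1 X42.00 Y156.24
M5
G0 X230.67 Y126.30
M4 S827
G1 X95.67 Y85.83 F805
M5
G0 X182.79 Y32.06
M4 S827
G1 X263.61 Y87.26 F805
G1 X283.16 Y93.93
G1 X22.81 Y77.74
G1 X18.45 Y109.44
G1 X105.07 Y154.50
G1 X182.79 Y32.06
M5
G0 X203.59 Y12.48
M4 S827
G1 X193.35 Y22.01 F805
G1 X196.48 Y35.64
G1 X209.85 Y39.74
G1 X220.09 Y30.21
G1 X216.96 Y16.58
G1 X203.59 Y12.48
M5
G0 X0.00 Y0.00

viewBox `0 0 295.25 199.33` with mm width/height → 1 unit = 1 mm. Flip: y_m = 199.33 − y_svg.

**Shape 1** — `<circle>` circle, stroke `#0000ff` → cut (S827, F805). Machine vertices: (42.00,156.24) → (39.63,165.09) → (33.15,171.57) → (24.30,173.94) → (15.45,171.57) → (8.97,165.09) → (6.60,156.24) → (8.97,147.39) → (15.45,140.91) → (24.30,138.54) → (33.15,140.91) → (39.63,147.39) → (42.00,156.24). Closed: final G1 returns to the first vertex.

**Shape 2** — `<path>` line segment, stroke `#0000ff` → cut (S827, F805). Machine vertices: (230.67,126.30) → (95.67,85.83). Open path.

**Shape 3** — `<path>` closed polygon, stroke `#0000ff` → cut (S827, F805). Machine vertices: (182.79,32.06) → (263.61,87.26) → (283.16,93.93) → (22.81,77.74) → (18.45,109.44) → (105.07,154.50) → (182.79,32.06). Closed: final G1 returns to the first vertex.

**Shape 4** — `<path>` regular polygon, stroke `#0000ff` → cut (S827, F805). Machine vertices: (203.59,12.48) → (193.35,22.01) → (196.48,35.64) → (209.85,39.74) → (220.09,30.21) → (216.96,16.58) → (203.59,12.48). Closed: final G1 returns to the first vertex.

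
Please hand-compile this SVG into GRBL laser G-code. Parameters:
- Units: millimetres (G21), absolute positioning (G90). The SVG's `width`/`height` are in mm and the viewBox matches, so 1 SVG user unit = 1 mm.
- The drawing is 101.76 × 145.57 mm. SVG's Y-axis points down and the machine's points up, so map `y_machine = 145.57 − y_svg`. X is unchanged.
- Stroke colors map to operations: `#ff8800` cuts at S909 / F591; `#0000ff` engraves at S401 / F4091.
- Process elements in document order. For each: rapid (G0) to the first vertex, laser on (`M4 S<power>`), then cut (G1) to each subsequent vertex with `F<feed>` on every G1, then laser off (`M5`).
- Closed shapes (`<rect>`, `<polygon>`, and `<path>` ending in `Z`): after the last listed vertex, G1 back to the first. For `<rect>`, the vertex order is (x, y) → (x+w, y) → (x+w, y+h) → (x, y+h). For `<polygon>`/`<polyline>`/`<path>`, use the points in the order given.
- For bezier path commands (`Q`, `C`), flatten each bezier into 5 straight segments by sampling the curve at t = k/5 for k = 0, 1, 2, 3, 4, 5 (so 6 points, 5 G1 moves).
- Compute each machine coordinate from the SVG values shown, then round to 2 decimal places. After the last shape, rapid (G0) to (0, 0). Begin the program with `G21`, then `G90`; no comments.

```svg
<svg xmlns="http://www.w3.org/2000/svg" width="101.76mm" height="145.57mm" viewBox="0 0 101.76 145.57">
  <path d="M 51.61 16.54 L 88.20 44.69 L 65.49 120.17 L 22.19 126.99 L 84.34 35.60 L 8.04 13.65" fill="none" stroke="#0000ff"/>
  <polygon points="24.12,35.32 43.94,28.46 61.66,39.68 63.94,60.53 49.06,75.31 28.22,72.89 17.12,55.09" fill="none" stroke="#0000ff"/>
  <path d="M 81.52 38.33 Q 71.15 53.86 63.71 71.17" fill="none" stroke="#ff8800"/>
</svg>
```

G21
G90
G0 X51.61 Y129.03
M4 S401
G1 X88.20 Y100.88 F4091
G1 X65.49 Y25.40 F4091
G1 X22.19 Y18.58 F4091
G1 X84.34 Y109.97 F4091
G1 X8.04 Y131.92 F4091
M5
G0 X24.12 Y110.25
M4 S401
G1 X43.94 Y117.11 F4091
G1 X61.66 Y105.89 F4091
G1 X63.94 Y85.04 F4091
G1 X49.06 Y70.26 F4091
G1 X28.22 Y72.68 F4091
G1 X17.12 Y90.48 F4091
G1 X24.12 Y110.25 F4091
M5
G0 X81.52 Y107.24
M4 S909
G1 X77.49 Y100.96 F591
G1 X73.69 Y94.53 F591
G1 X70.13 Y87.96 F591
G1 X66.80 Y81.25 F591
G1 X63.71 Y74.40 F591
M5
G0 X0.00 Y0.00

Since the viewBox matches the mm dimensions, user units are millimetres directly. The only transform is the Y-flip y_m = 145.57 − y_svg.

Shape 1 is a open polyline drawn with `<path>`. Its stroke #0000ff means engrave at S401, F4091. After flipping Y the toolpath is (51.61,129.03) → (88.20,100.88) → (65.49,25.40) → (22.19,18.58) → (84.34,109.97) → (8.04,131.92).

Shape 2 is a regular polygon drawn with `<polygon>`. Its stroke #0000ff means engrave at S401, F4091. After flipping Y the toolpath is (24.12,110.25) → (43.94,117.11) → (61.66,105.89) → (63.94,85.04) → (49.06,70.26) → (28.22,72.68) → (17.12,90.48) → (24.12,110.25), returning to the start.

Shape 3 is a quadratic bezier drawn with `<path>`. Its stroke #ff8800 means cut at S909, F591. After flipping Y the toolpath is (81.52,107.24) → (77.49,100.96) → (73.69,94.53) → (70.13,87.96) → (66.80,81.25) → (63.71,74.40).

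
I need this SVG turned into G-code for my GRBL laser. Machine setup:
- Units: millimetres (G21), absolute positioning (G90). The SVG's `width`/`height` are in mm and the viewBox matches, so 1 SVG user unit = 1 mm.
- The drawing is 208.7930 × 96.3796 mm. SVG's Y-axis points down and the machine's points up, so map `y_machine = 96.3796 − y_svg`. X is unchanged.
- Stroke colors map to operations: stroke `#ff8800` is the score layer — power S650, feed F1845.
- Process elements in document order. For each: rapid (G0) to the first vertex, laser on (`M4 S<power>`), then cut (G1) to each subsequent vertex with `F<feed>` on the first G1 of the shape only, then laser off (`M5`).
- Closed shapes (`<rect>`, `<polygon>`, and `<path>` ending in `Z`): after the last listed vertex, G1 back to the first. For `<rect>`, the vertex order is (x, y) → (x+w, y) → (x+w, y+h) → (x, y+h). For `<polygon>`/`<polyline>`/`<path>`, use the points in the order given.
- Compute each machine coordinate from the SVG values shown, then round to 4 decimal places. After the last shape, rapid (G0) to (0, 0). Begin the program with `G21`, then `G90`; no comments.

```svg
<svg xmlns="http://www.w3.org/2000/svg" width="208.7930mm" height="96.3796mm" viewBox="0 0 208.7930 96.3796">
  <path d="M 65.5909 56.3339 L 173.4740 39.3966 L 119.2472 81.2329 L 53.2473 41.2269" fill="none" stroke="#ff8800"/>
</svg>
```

G21
G90
G0 X65.5909 Y40.0457
M4 S650
G1 X173.4740 Y56.9830 F1845
G1 X119.2472 Y15.1467
G1 X53.2473 Y55.1527
M5
G0 X0.0000 Y0.0000

viewBox `0 0 208.7930 96.3796` with mm width/height → 1 unit = 1 mm. Flip: y_m = 96.3796 − y_svg.

**Shape 1** — `<path>` open polyline, stroke `#ff8800` → score (S650, F1845). Machine vertices: (65.5909,40.0457) → (173.4740,56.9830) → (119.2472,15.1467) → (53.2473,55.1527). Open path.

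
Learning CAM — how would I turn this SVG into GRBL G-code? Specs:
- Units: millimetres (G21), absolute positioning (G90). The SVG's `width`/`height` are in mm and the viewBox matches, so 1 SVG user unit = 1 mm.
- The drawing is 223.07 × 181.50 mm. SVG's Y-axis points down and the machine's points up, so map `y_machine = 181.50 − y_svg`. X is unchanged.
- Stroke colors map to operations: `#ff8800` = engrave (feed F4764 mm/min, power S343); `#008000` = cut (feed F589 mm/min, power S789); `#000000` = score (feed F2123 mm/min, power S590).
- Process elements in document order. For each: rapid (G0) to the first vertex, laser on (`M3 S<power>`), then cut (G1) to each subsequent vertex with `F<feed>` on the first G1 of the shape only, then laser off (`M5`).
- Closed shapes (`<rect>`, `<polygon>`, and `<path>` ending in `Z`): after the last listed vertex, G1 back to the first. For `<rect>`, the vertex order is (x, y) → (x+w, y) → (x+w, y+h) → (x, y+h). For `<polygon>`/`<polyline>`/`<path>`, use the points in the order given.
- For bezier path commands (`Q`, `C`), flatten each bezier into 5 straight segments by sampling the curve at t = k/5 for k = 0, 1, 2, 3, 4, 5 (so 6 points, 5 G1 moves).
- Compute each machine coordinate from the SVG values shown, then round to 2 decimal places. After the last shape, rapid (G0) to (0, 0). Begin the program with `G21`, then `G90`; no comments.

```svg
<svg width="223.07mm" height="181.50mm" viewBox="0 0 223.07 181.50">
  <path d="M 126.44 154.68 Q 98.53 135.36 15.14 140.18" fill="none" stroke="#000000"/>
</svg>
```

1 u = 1 mm; y_m = 181.50 − y.

[1] `<path>` quadratic bezier, #000000→score S590 F2123: (126.44,26.82) → (113.06,33.58) → (95.24,38.41) → (72.98,41.31) → (46.28,42.28) → (15.14,41.32)

G21
G90
G0 X126.44 Y26.82
M3 S590
G1 X113.06 Y33.58 F2123
G1 X95.24 Y38.41
G1 X72.98 Y41.31
G1 X46.28 Y42.28
G1 X15.14 Y41.32
M5
G0 X0.00 Y0.00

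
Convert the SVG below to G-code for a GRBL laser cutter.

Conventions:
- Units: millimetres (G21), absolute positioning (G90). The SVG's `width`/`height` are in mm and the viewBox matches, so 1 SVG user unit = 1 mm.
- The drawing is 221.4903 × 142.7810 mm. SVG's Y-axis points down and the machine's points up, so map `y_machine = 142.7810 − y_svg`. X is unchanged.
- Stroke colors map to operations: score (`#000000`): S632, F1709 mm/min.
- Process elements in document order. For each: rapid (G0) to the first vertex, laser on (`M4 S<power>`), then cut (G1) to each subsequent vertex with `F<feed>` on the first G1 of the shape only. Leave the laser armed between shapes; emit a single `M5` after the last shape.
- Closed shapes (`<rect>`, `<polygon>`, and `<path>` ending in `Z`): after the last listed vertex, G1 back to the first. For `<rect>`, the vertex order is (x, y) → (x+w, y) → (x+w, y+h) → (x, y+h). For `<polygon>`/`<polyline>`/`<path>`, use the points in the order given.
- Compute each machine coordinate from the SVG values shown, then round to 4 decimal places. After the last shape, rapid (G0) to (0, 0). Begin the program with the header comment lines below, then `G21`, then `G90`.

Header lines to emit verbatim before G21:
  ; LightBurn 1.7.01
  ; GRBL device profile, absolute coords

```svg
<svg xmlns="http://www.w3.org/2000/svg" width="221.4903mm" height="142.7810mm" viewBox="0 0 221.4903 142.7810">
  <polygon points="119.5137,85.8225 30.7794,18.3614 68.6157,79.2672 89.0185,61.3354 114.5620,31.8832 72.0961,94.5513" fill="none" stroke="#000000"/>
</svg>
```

Since the viewBox matches the mm dimensions, user units are millimetres directly. The only transform is the Y-flip y_m = 142.7810 − y_svg.

Shape 1 is a closed polygon drawn with `<polygon>`. Its stroke #000000 means score at S632, F1709. After flipping Y the toolpath is (119.5137,56.9585) → (30.7794,124.4196) → (68.6157,63.5138) → (89.0185,81.4456) → (114.5620,110.8978) → (72.0961,48.2297) → (119.5137,56.9585), returning to the start.

; LightBurn 1.7.01
; GRBL device profile, absolute coords
G21
G90
G0 X119.5137 Y56.9585
M4 S632
G1 X30.7794 Y124.4196 F1709
G1 X68.6157 Y63.5138
G1 X89.0185 Y81.4456
G1 X114.5620 Y110.8978
G1 X72.0961 Y48.2297
G1 X119.5137 Y56.9585
M5
G0 X0.0000 Y0.0000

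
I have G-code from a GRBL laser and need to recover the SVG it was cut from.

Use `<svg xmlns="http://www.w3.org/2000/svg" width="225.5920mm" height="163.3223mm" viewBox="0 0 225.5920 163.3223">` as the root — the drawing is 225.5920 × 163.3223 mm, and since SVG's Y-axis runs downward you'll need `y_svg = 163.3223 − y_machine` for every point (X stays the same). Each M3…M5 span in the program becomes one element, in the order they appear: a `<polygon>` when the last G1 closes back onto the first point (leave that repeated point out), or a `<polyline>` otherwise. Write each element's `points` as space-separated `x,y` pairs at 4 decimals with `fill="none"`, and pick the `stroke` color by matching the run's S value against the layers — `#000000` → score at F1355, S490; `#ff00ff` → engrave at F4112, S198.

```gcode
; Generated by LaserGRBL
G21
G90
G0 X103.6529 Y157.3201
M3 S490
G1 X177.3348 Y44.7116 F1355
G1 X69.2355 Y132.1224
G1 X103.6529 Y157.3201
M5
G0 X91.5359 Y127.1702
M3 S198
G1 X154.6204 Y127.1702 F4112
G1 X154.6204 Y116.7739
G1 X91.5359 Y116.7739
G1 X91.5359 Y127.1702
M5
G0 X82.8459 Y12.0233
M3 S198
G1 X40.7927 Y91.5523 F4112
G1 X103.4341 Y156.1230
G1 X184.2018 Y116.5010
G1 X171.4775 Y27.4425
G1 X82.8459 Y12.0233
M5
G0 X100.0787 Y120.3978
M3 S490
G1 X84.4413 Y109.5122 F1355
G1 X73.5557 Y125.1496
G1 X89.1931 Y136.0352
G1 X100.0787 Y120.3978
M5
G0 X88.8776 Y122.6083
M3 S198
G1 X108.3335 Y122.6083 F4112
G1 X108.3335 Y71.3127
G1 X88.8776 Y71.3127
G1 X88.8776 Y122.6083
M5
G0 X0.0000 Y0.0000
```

Each laser-on run becomes one SVG element. Flip Y back into SVG space with y_svg = 163.3223 − y_machine.

Run 1: the run's S490 means `#000000` (score). The run returns to its start, so emit a `<polygon>` with points (Y-flipped): 103.6529,6.0022 177.3348,118.6107 69.2355,31.1999.

Run 2: the run's S198 means `#ff00ff` (engrave). The run returns to its start, so emit a `<polygon>` with points (Y-flipped): 91.5359,36.1521 154.6204,36.1521 154.6204,46.5484 91.5359,46.5484.

Run 3: power S198 maps to stroke `#ff00ff` (engrave). The run returns to its start, so emit a `<polygon>` with points (Y-flipped): 82.8459,151.2990 40.7927,71.7700 103.4341,7.1993 184.2018,46.8213 171.4775,135.8798.

Run 4: power S490 maps to stroke `#000000` (score). The run returns to its start, so emit a `<polygon>` with points (Y-flipped): 100.0787,42.9245 84.4413,53.8101 73.5557,38.1727 89.1931,27.2871.

Run 5: S198 ⇒ engrave layer `#ff00ff`. The run returns to its start, so emit a `<polygon>` with points (Y-flipped): 88.8776,40.7140 108.3335,40.7140 108.3335,92.0096 88.8776,92.0096.

<svg xmlns="http://www.w3.org/2000/svg" width="225.5920mm" height="163.3223mm" viewBox="0 0 225.5920 163.3223">
  <polygon points="103.6529,6.0022 177.3348,118.6107 69.2355,31.1999" fill="none" stroke="#000000"/>
  <polygon points="91.5359,36.1521 154.6204,36.1521 154.6204,46.5484 91.5359,46.5484" fill="none" stroke="#ff00ff"/>
  <polygon points="82.8459,151.2990 40.7927,71.7700 103.4341,7.1993 184.2018,46.8213 171.4775,135.8798" fill="none" stroke="#ff00ff"/>
  <polygon points="100.0787,42.9245 84.4413,53.8101 73.5557,38.1727 89.1931,27.2871" fill="none" stroke="#000000"/>
  <polygon points="88.8776,40.7140 108.3335,40.7140 108.3335,92.0096 88.8776,92.0096" fill="none" stroke="#ff00ff"/>
</svg>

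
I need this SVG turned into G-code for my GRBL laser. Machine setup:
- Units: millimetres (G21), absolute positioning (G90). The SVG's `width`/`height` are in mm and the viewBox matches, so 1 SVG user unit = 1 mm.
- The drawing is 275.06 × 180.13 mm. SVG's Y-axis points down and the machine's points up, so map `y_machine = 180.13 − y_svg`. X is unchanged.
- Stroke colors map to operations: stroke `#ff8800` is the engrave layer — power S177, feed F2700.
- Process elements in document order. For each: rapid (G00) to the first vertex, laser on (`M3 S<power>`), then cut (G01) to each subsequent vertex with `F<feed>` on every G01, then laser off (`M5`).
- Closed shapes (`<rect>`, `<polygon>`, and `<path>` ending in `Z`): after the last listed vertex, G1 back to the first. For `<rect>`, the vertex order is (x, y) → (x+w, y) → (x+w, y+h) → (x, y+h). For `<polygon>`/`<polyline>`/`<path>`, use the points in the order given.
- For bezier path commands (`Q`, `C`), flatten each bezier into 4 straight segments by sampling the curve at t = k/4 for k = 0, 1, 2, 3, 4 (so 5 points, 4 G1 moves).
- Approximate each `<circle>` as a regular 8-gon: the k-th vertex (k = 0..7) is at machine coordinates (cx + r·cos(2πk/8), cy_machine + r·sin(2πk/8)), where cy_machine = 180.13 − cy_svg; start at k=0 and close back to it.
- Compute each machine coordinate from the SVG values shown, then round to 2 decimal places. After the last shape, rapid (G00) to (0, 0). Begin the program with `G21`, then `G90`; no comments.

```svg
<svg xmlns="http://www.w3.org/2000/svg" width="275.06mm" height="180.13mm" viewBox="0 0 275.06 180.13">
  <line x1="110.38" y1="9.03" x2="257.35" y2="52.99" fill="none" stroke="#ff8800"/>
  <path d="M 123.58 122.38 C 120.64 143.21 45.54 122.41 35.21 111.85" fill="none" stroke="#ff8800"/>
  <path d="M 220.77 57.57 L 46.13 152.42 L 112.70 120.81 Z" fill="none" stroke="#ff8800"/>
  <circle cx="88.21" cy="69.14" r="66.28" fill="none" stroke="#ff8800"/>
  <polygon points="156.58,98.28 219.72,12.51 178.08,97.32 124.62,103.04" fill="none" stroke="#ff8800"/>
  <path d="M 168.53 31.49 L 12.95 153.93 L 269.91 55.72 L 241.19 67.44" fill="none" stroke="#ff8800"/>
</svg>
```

viewBox `0 0 275.06 180.13` with mm width/height → 1 unit = 1 mm. Flip: y_m = 180.13 − y_svg.

**Shape 1** — `<line>` line segment, stroke `#ff8800` → engrave (S177, F2700). Machine vertices: (110.38,171.10) → (257.35,127.14). Open path.

**Shape 2** — `<path>` cubic bezier, stroke `#ff8800` → engrave (S177, F2700). Control points (SVG): P0=(123.58,122.38), P1=(120.64,143.21), P2=(45.54,122.41), P3=(35.21,111.85); sampled at t=k/4. Machine vertices: (123.58,57.75) → (109.98,49.12) → (82.17,51.24) → (52.96,59.25) → (35.21,68.28). Open path.

**Shape 3** — `<path>` closed polygon, stroke `#ff8800` → engrave (S177, F2700). Machine vertices: (220.77,122.56) → (46.13,27.71) → (112.70,59.32) → (220.77,122.56). Closed: final G1 returns to the first vertex.

**Shape 4** — `<circle>` circle, stroke `#ff8800` → engrave (S177, F2700). Machine vertices: (154.49,110.99) → (135.08,157.86) → (88.21,177.27) → (41.34,157.86) → (21.93,110.99) → (41.34,64.12) → (88.21,44.71) → (135.08,64.12) → (154.49,110.99). Closed: final G1 returns to the first vertex.

**Shape 5** — `<polygon>` closed polygon, stroke `#ff8800` → engrave (S177, F2700). Machine vertices: (156.58,81.85) → (219.72,167.62) → (178.08,82.81) → (124.62,77.09) → (156.58,81.85). Closed: final G1 returns to the first vertex.

**Shape 6** — `<path>` open polyline, stroke `#ff8800` → engrave (S177, F2700). Machine vertices: (168.53,148.64) → (12.95,26.20) → (269.91,124.41) → (241.19,112.69). Open path.

G21
G90
G00 X110.38 Y171.10
M3 S177
G01 X257.35 Y127.14 F2700
M5
G00 X123.58 Y57.75
M3 S177
G01 X109.98 Y49.12 F2700
G01 X82.17 Y51.24 F2700
G01 X52.96 Y59.25 F2700
G01 X35.21 Y68.28 F2700
M5
G00 X220.77 Y122.56
M3 S177
G01 X46.13 Y27.71 F2700
G01 X112.70 Y59.32 F2700
G01 X220.77 Y122.56 F2700
M5
G00 X154.49 Y110.99
M3 S177
G01 X135.08 Y157.86 F2700
G01 X88.21 Y177.27 F2700
G01 X41.34 Y157.86 F2700
G01 X21.93 Y110.99 F2700
G01 X41.34 Y64.12 F2700
G01 X88.21 Y44.71 F2700
G01 X135.08 Y64.12 F2700
G01 X154.49 Y110.99 F2700
M5
G00 X156.58 Y81.85
M3 S177
G01 X219.72 Y167.62 F2700
G01 X178.08 Y82.81 F2700
G01 X124.62 Y77.09 F2700
G01 X156.58 Y81.85 F2700
M5
G00 X168.53 Y148.64
M3 S177
G01 X12.95 Y26.20 F2700
G01 X269.91 Y124.41 F2700
G01 X241.19 Y112.69 F2700
M5
G00 X0.00 Y0.00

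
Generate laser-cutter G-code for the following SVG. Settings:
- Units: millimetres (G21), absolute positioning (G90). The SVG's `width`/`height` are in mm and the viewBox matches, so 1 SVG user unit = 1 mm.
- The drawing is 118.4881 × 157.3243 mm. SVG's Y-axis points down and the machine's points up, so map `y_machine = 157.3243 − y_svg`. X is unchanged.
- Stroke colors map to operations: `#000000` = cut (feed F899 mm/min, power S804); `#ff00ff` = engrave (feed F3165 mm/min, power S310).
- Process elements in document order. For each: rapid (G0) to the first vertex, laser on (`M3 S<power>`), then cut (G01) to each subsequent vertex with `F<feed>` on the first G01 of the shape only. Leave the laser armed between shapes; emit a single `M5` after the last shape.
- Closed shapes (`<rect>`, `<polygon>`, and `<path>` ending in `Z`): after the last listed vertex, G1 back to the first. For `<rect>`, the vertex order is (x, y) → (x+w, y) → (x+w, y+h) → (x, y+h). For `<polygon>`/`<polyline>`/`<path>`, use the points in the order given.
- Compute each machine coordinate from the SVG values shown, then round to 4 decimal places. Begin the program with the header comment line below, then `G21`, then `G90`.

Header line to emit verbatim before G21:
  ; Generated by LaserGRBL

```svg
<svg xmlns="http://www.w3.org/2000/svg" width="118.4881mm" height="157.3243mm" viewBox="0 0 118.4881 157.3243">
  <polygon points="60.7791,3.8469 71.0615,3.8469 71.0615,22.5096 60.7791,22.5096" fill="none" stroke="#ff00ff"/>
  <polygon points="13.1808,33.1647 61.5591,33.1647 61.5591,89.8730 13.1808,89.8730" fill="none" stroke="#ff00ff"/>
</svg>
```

viewBox `0 0 118.4881 157.3243` with mm width/height → 1 unit = 1 mm. Flip: y_m = 157.3243 − y_svg.

**Shape 1** — `<polygon>` rectangle, stroke `#ff00ff` → engrave (S310, F3165). Machine vertices: (60.7791,153.4774) → (71.0615,153.4774) → (71.0615,134.8147) → (60.7791,134.8147) → (60.7791,153.4774). Closed: final G1 returns to the first vertex.

**Shape 2** — `<polygon>` rectangle, stroke `#ff00ff` → engrave (S310, F3165). Machine vertices: (13.1808,124.1596) → (61.5591,124.1596) → (61.5591,67.4513) → (13.1808,67.4513) → (13.1808,124.1596). Closed: final G1 returns to the first vertex.

; Generated by LaserGRBL
G21
G90
G0 X60.7791 Y153.4774
M3 S310
G01 X71.0615 Y153.4774 F3165
G01 X71.0615 Y134.8147
G01 X60.7791 Y134.8147
G01 X60.7791 Y153.4774
G0 X13.1808 Y124.1596
M3 S310
G01 X61.5591 Y124.1596 F3165
G01 X61.5591 Y67.4513
G01 X13.1808 Y67.4513
G01 X13.1808 Y124.1596
M5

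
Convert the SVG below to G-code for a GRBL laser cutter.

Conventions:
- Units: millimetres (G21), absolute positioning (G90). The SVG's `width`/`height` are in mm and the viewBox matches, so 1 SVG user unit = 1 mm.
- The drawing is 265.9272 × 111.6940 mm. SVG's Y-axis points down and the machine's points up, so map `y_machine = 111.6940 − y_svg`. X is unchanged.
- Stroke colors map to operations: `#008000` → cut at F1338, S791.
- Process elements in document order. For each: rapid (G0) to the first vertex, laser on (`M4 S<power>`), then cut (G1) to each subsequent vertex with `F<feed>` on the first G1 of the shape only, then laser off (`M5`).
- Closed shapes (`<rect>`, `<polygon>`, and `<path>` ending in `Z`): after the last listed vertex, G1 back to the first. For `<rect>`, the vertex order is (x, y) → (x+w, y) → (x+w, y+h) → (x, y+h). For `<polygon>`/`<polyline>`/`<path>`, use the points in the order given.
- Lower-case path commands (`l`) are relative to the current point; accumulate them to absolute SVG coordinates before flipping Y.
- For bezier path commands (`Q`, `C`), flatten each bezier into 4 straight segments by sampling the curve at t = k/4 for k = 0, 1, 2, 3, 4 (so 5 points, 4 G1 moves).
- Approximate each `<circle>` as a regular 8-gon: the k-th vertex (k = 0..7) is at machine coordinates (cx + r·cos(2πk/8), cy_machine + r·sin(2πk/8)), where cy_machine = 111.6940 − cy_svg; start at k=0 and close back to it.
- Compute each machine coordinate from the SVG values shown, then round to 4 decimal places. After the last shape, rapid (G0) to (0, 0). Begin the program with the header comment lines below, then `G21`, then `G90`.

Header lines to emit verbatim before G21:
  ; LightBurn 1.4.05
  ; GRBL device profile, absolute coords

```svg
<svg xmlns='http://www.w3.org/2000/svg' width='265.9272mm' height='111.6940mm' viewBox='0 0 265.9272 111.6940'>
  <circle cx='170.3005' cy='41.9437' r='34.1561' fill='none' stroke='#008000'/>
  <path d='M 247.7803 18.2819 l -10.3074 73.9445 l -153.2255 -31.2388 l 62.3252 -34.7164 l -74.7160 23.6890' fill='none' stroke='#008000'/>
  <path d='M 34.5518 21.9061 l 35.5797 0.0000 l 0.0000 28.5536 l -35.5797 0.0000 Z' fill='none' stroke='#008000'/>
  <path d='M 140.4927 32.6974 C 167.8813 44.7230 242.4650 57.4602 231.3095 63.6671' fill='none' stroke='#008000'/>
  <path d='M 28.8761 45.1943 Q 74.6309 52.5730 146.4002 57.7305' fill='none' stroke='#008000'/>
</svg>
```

viewBox `0 0 265.9272 111.6940` with mm width/height → 1 unit = 1 mm. Flip: y_m = 111.6940 − y_svg.

**Shape 1** — `<circle>` circle, stroke `#008000` → cut (S791, F1338). Machine vertices: (204.4566,69.7503) → (194.4525,93.9023) → (170.3005,103.9064) → (146.1485,93.9023) → (136.1444,69.7503) → (146.1485,45.5983) → (170.3005,35.5942) → (194.4525,45.5983) → (204.4566,69.7503). Closed: final G1 returns to the first vertex.

**Shape 2** — `<path>` open polyline, stroke `#008000` → cut (S791, F1338). Machine vertices: (247.7803,93.4121) → (237.4729,19.4676) → (84.2474,50.7064) → (146.5726,85.4228) → (71.8566,61.7338). Open path.

**Shape 3** — `<path>` rectangle, stroke `#008000` → cut (S791, F1338). Machine vertices: (34.5518,89.7879) → (70.1315,89.7879) → (70.1315,61.2343) → (34.5518,61.2343) → (34.5518,89.7879). Closed: final G1 returns to the first vertex.

**Shape 4** — `<path>` cubic bezier, stroke `#008000` → cut (S791, F1338). Control points (SVG): P0=(140.4927,32.6974), P1=(167.8813,44.7230), P2=(242.4650,57.4602), P3=(231.3095,63.6671); sampled at t=k/4. Machine vertices: (140.4927,78.9966) → (167.8061,69.9571) → (200.3551,61.3297) → (225.6771,53.7934) → (231.3095,48.0269). Open path.

**Shape 5** — `<path>` quadratic bezier, stroke `#008000` → cut (S791, F1338). Control points (SVG): P0=(28.8761,45.1943), P1=(74.6309,52.5730), P2=(146.4002,57.7305); sampled at t=k/4. Machine vertices: (28.8761,66.4997) → (53.3794,62.9492) → (81.1345,59.6763) → (112.1415,56.6811) → (146.4002,53.9635). Open path.

; LightBurn 1.4.05
; GRBL device profile, absolute coords
G21
G90
G0 X204.4566 Y69.7503
M4 S791
G1 X194.4525 Y93.9023 F1338
G1 X170.3005 Y103.9064
G1 X146.1485 Y93.9023
G1 X136.1444 Y69.7503
G1 X146.1485 Y45.5983
G1 X170.3005 Y35.5942
G1 X194.4525 Y45.5983
G1 X204.4566 Y69.7503
M5
G0 X247.7803 Y93.4121
M4 S791
G1 X237.4729 Y19.4676 F1338
G1 X84.2474 Y50.7064
G1 X146.5726 Y85.4228
G1 X71.8566 Y61.7338
M5
G0 X34.5518 Y89.7879
M4 S791
G1 X70.1315 Y89.7879 F1338
G1 X70.1315 Y61.2343
G1 X34.5518 Y61.2343
G1 X34.5518 Y89.7879
M5
G0 X140.4927 Y78.9966
M4 S791
G1 X167.8061 Y69.9571 F1338
G1 X200.3551 Y61.3297
G1 X225.6771 Y53.7934
G1 X231.3095 Y48.0269
M5
G0 X28.8761 Y66.4997
M4 S791
G1 X53.3794 Y62.9492 F1338
G1 X81.1345 Y59.6763
G1 X112.1415 Y56.6811
G1 X146.4002 Y53.9635
M5
G0 X0.0000 Y0.0000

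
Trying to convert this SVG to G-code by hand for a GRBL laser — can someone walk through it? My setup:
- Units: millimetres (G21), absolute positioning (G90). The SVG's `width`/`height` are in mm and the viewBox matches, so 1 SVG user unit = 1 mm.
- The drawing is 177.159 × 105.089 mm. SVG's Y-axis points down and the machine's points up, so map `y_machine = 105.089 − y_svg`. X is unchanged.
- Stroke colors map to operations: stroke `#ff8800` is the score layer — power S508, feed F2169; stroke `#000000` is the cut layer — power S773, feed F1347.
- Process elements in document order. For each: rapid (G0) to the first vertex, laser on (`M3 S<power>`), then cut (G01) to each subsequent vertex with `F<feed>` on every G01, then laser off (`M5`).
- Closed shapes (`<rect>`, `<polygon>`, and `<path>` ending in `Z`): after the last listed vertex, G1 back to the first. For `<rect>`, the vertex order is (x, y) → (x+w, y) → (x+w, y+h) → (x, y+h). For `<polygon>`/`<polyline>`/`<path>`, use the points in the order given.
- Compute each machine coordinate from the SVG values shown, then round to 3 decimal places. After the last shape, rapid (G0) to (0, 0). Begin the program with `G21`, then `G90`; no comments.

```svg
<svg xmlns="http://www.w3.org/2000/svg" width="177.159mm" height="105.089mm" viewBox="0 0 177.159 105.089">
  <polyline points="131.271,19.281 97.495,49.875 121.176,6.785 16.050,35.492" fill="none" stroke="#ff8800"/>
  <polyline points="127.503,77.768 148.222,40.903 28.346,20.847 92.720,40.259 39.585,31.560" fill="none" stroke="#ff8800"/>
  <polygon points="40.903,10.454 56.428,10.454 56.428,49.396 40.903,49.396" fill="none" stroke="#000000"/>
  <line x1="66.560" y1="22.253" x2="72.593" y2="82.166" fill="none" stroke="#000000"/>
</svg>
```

G21
G90
G0 X131.271 Y85.808
M3 S508
G01 X97.495 Y55.214 F2169
G01 X121.176 Y98.304 F2169
G01 X16.050 Y69.597 F2169
M5
G0 X127.503 Y27.321
M3 S508
G01 X148.222 Y64.186 F2169
G01 X28.346 Y84.242 F2169
G01 X92.720 Y64.830 F2169
G01 X39.585 Y73.529 F2169
M5
G0 X40.903 Y94.635
M3 S773
G01 X56.428 Y94.635 F1347
G01 X56.428 Y55.693 F1347
G01 X40.903 Y55.693 F1347
G01 X40.903 Y94.635 F1347
M5
G0 X66.560 Y82.836
M3 S773
G01 X72.593 Y22.923 F1347
M5
G0 X0.000 Y0.000

viewBox `0 0 177.159 105.089` with mm width/height → 1 unit = 1 mm. Flip: y_m = 105.089 − y_svg.

**Shape 1** — `<polyline>` open polyline, stroke `#ff8800` → score (S508, F2169). Machine vertices: (131.271,85.808) → (97.495,55.214) → (121.176,98.304) → (16.050,69.597). Open path.

**Shape 2** — `<polyline>` open polyline, stroke `#ff8800` → score (S508, F2169). Machine vertices: (127.503,27.321) → (148.222,64.186) → (28.346,84.242) → (92.720,64.830) → (39.585,73.529). Open path.

**Shape 3** — `<polygon>` rectangle, stroke `#000000` → cut (S773, F1347). Machine vertices: (40.903,94.635) → (56.428,94.635) → (56.428,55.693) → (40.903,55.693) → (40.903,94.635). Closed: final G1 returns to the first vertex.

**Shape 4** — `<line>` line segment, stroke `#000000` → cut (S773, F1347). Machine vertices: (66.560,82.836) → (72.593,22.923). Open path.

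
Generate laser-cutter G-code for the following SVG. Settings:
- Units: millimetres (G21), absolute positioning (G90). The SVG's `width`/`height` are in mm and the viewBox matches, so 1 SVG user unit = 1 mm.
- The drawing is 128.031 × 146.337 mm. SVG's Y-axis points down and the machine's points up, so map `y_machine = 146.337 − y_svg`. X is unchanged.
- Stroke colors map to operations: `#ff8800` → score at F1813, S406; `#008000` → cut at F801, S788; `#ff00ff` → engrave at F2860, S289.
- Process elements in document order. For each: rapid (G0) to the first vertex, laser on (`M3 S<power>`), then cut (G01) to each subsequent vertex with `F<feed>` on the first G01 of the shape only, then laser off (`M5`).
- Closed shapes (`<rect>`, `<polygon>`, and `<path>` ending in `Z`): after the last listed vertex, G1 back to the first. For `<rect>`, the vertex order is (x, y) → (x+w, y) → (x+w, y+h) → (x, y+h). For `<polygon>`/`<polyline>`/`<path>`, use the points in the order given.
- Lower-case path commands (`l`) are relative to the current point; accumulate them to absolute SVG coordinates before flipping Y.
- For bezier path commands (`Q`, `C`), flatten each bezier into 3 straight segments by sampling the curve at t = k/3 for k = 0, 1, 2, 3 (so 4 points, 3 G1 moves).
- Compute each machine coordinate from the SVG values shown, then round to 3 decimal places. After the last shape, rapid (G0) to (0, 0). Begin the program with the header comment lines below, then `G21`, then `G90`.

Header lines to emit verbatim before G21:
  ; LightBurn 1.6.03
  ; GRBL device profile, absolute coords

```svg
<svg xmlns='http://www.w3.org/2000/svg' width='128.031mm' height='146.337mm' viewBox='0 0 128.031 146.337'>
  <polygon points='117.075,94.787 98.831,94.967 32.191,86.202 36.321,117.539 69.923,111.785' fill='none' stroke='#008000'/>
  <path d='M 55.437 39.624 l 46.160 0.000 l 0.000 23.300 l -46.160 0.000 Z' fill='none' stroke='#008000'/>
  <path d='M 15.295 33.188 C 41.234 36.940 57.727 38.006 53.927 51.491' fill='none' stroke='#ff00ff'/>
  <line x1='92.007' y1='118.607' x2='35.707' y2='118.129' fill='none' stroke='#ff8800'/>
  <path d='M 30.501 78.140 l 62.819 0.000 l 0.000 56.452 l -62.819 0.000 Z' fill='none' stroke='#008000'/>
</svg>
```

; LightBurn 1.6.03
; GRBL device profile, absolute coords
G21
G90
G0 X117.075 Y51.550
M3 S788
G01 X98.831 Y51.370 F801
G01 X32.191 Y60.135
G01 X36.321 Y28.798
G01 X69.923 Y34.552
G01 X117.075 Y51.550
M5
G0 X55.437 Y106.713
M3 S788
G01 X101.597 Y106.713 F801
G01 X101.597 Y83.413
G01 X55.437 Y83.413
G01 X55.437 Y106.713
M5
G0 X15.295 Y113.149
M3 S289
G01 X37.684 Y109.733 F2860
G01 X51.364 Y104.751
G01 X53.927 Y94.846
M5
G0 X92.007 Y27.730
M3 S406
G01 X35.707 Y28.208 F1813
M5
G0 X30.501 Y68.197
M3 S788
G01 X93.320 Y68.197 F801
G01 X93.320 Y11.745
G01 X30.501 Y11.745
G01 X30.501 Y68.197
M5
G0 X0.000 Y0.000

1 u = 1 mm; y_m = 146.337 − y.

[1] `<polygon>` closed polygon, #008000→cut S788 F801: (117.075,51.550) → (98.831,51.370) → (32.191,60.135) → (36.321,28.798) → (69.923,34.552) → (117.075,51.550) (closed)

[2] `<path>` rectangle, #008000→cut S788 F801: (55.437,106.713) → (101.597,106.713) → (101.597,83.413) → (55.437,83.413) → (55.437,106.713) (closed)

[3] `<path>` cubic bezier, #ff00ff→engrave S289 F2860: (15.295,113.149) → (37.684,109.733) → (51.364,104.751) → (53.927,94.846)

[4] `<line>` line segment, #ff8800→score S406 F1813: (92.007,27.730) → (35.707,28.208)

[5] `<path>` rectangle, #008000→cut S788 F801: (30.501,68.197) → (93.320,68.197) → (93.320,11.745) → (30.501,11.745) → (30.501,68.197) (closed)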